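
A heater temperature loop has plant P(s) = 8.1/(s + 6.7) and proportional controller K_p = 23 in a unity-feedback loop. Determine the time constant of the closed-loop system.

Closed-loop transfer function: T(s) = K_p·P(s)/(1 + K_p·P(s)) = 186.3/(s + 6.7 + 186.3) = 186.3/(s + 193).
Time constant τ = 1/193 = 0.00518 s.

τ = 0.00518 s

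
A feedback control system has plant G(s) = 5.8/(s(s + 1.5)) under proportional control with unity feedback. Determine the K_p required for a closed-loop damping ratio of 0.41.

Closed-loop characteristic equation: s² + 1.5s + K_p·5.8 = 0.
So ω_n = √(5.8K_p) and 2ζω_n = 1.5, giving ζ = 1.5/(2√(5.8K_p)).
Setting ζ = 0.41: √(5.8K_p) = 1.5/(2·0.41) = 1.829, so K_p = 3.346/5.8 = 0.577.

K_p = 0.577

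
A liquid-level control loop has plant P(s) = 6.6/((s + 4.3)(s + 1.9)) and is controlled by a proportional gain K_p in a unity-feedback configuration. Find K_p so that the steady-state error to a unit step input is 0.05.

K_p = 23.5

For a type-0 loop with proportional control, e_ss = 1/(1 + K_p·P(0)).
P(0) = 0.8078. Require 1/(1 + K_p·0.8078) = 0.05, so 1 + 0.8078·K_p = 20.
K_p = (20 − 1)/0.8078 = 23.5.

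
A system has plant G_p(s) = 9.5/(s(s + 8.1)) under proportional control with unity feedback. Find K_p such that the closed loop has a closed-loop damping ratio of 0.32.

K_p = 16.9

Closed-loop characteristic equation: s² + 8.1s + K_p·9.5 = 0.
So ω_n = √(9.5K_p) and 2ζω_n = 8.1, giving ζ = 8.1/(2√(9.5K_p)).
Setting ζ = 0.32: √(9.5K_p) = 8.1/(2·0.32) = 12.66, so K_p = 160.2/9.5 = 16.9.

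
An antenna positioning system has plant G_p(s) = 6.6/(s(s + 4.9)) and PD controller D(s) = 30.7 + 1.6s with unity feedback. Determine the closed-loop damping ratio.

ζ = 0.543

Forward path: (30.7 + 1.6s)·6.6/(s(s+4.9)). The closed-loop characteristic equation is s² + (4.9 + 6.6·1.6)s + 6.6·30.7 = 0.
That is s² + 15.46s + 202.6 = 0, so ω_n = 14.23 rad/s and ζ = 15.46/(2·14.23) = 0.543.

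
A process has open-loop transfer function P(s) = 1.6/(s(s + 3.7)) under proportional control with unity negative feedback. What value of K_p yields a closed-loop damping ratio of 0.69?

K_p = 4.49

Closed-loop characteristic equation: s² + 3.7s + K_p·1.6 = 0.
So ω_n = √(1.6K_p) and 2ζω_n = 3.7, giving ζ = 3.7/(2√(1.6K_p)).
Setting ζ = 0.69: √(1.6K_p) = 3.7/(2·0.69) = 2.681, so K_p = 7.189/1.6 = 4.49.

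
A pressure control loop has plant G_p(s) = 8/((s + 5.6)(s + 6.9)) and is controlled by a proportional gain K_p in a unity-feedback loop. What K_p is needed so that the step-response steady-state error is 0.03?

K_p = 156

For a type-0 loop with proportional control, e_ss = 1/(1 + K_p·G_p(0)).
G_p(0) = 0.207. Require 1/(1 + K_p·0.207) = 0.03, so 1 + 0.207·K_p = 33.33.
K_p = (33.33 − 1)/0.207 = 156.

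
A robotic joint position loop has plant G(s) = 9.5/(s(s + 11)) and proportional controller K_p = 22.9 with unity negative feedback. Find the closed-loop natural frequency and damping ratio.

ω_n = 14.7 rad/s, ζ = 0.373

1 + K_p·G(s) = 0 gives s² + 11s + 217.5 = 0.
Matching s² + 2ζω_n s + ω_n²: ω_n = √217.5 = 14.75 rad/s and 2ζω_n = 11, so ζ = 11/(2·14.75) = 0.373.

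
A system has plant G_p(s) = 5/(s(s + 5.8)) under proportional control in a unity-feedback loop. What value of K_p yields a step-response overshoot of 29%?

From %OS = 100·exp(−πζ/√(1−ζ²)) = 29%, ζ = −ln(0.29)/√(π²+ln²(0.29)) = 0.3666.
Characteristic equation s² + 5.8s + 5K_p = 0 gives ζ = 5.8/(2√(5K_p)).
Setting ζ = 0.3666: √(5K_p) = 5.8/(2·0.3666) = 7.911, so K_p = 62.58/5 = 12.5.

K_p = 12.5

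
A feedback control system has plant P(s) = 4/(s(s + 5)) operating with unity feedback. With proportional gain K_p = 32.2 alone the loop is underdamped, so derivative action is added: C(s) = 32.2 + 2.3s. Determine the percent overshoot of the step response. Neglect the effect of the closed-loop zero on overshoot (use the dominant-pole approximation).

Forward path: (32.2 + 2.3s)·4/(s(s+5)). The closed-loop characteristic equation is s² + (5 + 4·2.3)s + 4·32.2 = 0.
That is s² + 14.2s + 128.8 = 0, so ω_n = 11.35 rad/s and ζ = 14.2/(2·11.35) = 0.6256.
%OS = 100·exp(−πζ/√(1−ζ²)) = 8.05%.

8.05%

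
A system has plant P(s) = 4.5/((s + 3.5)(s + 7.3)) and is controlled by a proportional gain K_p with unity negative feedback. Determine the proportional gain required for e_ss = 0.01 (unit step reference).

K_p = 562

For a type-0 loop with proportional control, e_ss = 1/(1 + K_p·P(0)).
P(0) = 0.1761. Require 1/(1 + K_p·0.1761) = 0.01, so 1 + 0.1761·K_p = 100.
K_p = (100 − 1)/0.1761 = 562.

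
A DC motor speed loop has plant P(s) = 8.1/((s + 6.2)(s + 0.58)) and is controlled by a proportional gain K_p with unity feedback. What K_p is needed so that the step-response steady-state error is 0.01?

K_p = 44

For a type-0 loop with proportional control, e_ss = 1/(1 + K_p·P(0)).
P(0) = 2.253. Require 1/(1 + K_p·2.253) = 0.01, so 1 + 2.253·K_p = 100.
K_p = (100 − 1)/2.253 = 44.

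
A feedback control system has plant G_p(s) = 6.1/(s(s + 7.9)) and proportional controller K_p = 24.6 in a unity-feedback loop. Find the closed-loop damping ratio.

With unity feedback the closed-loop characteristic equation is s² + 7.9s + 24.6·6.1 = s² + 7.9s + 150.1 = 0.
Matching s² + 2ζω_n s + ω_n²: ω_n = √150.1 = 12.25 rad/s and 2ζω_n = 7.9, so ζ = 7.9/(2·12.25) = 0.322.

ζ = 0.322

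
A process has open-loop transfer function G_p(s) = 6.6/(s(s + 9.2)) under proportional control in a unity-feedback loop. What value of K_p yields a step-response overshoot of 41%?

From %OS = 100·exp(−πζ/√(1−ζ²)) = 41%, ζ = −ln(0.41)/√(π²+ln²(0.41)) = 0.273.
Characteristic equation s² + 9.2s + 6.6K_p = 0 gives ζ = 9.2/(2√(6.6K_p)).
Setting ζ = 0.273: √(6.6K_p) = 9.2/(2·0.273) = 16.85, so K_p = 283.9/6.6 = 43.

K_p = 43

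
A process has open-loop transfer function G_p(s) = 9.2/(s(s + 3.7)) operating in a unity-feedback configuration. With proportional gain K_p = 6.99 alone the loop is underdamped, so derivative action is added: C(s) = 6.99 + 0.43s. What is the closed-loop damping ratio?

Forward path: (6.99 + 0.43s)·9.2/(s(s+3.7)). The closed-loop characteristic equation is s² + (3.7 + 9.2·0.43)s + 9.2·6.99 = 0.
That is s² + 7.656s + 64.31 = 0, so ω_n = 8.019 rad/s and ζ = 7.656/(2·8.019) = 0.4774.

ζ = 0.477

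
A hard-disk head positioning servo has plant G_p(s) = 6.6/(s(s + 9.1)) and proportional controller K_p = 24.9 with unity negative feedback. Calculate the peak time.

T_p = 0.262 s

The closed-loop denominator s² + 9.1s + 164.3 gives ω_n = √164.3 = 12.82 and ζ = 9.1/(2ω_n) = 0.3549.
Damped frequency ω_d = ω_n√(1−ζ²) = 11.98 rad/s, so peak time T_p = π/ω_d = 0.262 s.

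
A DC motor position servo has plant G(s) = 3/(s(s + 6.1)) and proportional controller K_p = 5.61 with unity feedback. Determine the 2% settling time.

T_s ≈ 1.31 s

Closed-loop characteristic equation: s² + 6.1s + 16.83 = 0, so ω_n = 4.102 rad/s and ζ = 6.1/(2·4.102) = 0.7435.
2% settling time T_s ≈ 4/(ζω_n) = 4/3.05 = 1.31 s.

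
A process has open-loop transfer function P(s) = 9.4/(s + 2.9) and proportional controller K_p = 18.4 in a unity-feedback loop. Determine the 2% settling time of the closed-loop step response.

Closed-loop transfer function: T(s) = K_p·P(s)/(1 + K_p·P(s)) = 173/(s + 2.9 + 173) = 173/(s + 175.9).
Time constant τ = 1/175.9 = 0.005686 s, so the 2% settling time is about 4τ = 0.0227 s.

T_s ≈ 0.0227 s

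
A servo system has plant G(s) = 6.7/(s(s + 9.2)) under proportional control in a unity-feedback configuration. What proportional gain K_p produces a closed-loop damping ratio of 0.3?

Closed-loop characteristic equation: s² + 9.2s + K_p·6.7 = 0.
So ω_n = √(6.7K_p) and 2ζω_n = 9.2, giving ζ = 9.2/(2√(6.7K_p)).
Setting ζ = 0.3: √(6.7K_p) = 9.2/(2·0.3) = 15.33, so K_p = 235.1/6.7 = 35.1.

K_p = 35.1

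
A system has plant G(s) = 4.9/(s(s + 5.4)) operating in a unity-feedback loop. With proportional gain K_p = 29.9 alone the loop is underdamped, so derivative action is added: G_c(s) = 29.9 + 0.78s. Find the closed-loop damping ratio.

ζ = 0.381

Forward path: (29.9 + 0.78s)·4.9/(s(s+5.4)). The closed-loop characteristic equation is s² + (5.4 + 4.9·0.78)s + 4.9·29.9 = 0.
That is s² + 9.222s + 146.5 = 0, so ω_n = 12.1 rad/s and ζ = 9.222/(2·12.1) = 0.3809.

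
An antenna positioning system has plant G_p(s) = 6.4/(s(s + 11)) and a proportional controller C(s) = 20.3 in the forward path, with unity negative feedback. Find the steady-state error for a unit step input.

0

The open loop C(s)G_p(s) has a pole at the origin (type 1), so the static position error constant is infinite and e_ss = 1/(1+∞) = 0.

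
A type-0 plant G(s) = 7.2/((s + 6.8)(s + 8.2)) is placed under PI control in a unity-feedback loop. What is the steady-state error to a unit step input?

0

The PI controller's integrator makes the forward path type 1, so e_ss to a step is zero.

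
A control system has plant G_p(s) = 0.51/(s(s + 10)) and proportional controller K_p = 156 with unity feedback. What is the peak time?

T_p = 0.425 s

Closed-loop characteristic equation: s² + 10s + 79.56 = 0, so ω_n = 8.92 rad/s and ζ = 10/(2·8.92) = 0.5606.
Damped frequency ω_d = ω_n√(1−ζ²) = 7.386 rad/s, so peak time T_p = π/ω_d = 0.425 s.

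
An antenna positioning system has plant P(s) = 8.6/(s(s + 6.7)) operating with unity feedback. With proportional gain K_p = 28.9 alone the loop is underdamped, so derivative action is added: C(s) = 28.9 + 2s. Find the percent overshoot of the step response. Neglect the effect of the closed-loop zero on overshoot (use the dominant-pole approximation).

Forward path: (28.9 + 2s)·8.6/(s(s+6.7)). The closed-loop characteristic equation is s² + (6.7 + 8.6·2)s + 8.6·28.9 = 0.
That is s² + 23.9s + 248.5 = 0, so ω_n = 15.77 rad/s and ζ = 23.9/(2·15.77) = 0.758.
%OS = 100·exp(−πζ/√(1−ζ²)) = 2.6%.

2.6%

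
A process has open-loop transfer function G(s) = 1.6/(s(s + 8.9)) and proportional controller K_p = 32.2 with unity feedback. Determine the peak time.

T_p = 0.558 s

The closed-loop denominator s² + 8.9s + 51.52 gives ω_n = √51.52 = 7.178 and ζ = 8.9/(2ω_n) = 0.62.
Damped frequency ω_d = ω_n√(1−ζ²) = 5.632 rad/s, so peak time T_p = π/ω_d = 0.558 s.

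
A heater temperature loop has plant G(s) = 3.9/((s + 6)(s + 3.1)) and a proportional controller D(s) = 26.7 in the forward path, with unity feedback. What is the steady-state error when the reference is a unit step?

0.152

The loop is type 0. Static position error constant K_pos = D(0)·G(0) = 26.7·0.2097 = 5.598.
Steady-state error to a unit step: e_ss = 1/(1+K_pos) = 1/6.598 = 0.152.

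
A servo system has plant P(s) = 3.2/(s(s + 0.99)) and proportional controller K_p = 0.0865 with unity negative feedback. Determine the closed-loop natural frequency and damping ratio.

ω_n = 0.526 rad/s, ζ = 0.941

The closed-loop denominator is s(s+0.99) + 0.0865·3.2 = s² + 0.99s + 0.2768.
So ω_n² = 0.2768 ⇒ ω_n = 0.5261 rad/s, and ζ = 0.99/(2ω_n) = 0.941.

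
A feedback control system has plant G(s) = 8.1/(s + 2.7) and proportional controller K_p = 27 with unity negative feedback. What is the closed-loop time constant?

τ = 0.00452 s

Closed-loop transfer function: T(s) = K_p·G(s)/(1 + K_p·G(s)) = 218.7/(s + 2.7 + 218.7) = 218.7/(s + 221.4).
Time constant τ = 1/221.4 = 0.00452 s.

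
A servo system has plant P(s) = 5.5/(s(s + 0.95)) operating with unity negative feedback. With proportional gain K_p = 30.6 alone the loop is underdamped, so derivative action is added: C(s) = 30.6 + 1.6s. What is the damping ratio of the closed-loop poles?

ζ = 0.376

Forward path: (30.6 + 1.6s)·5.5/(s(s+0.95)). The closed-loop characteristic equation is s² + (0.95 + 5.5·1.6)s + 5.5·30.6 = 0.
That is s² + 9.75s + 168.3 = 0, so ω_n = 12.97 rad/s and ζ = 9.75/(2·12.97) = 0.3758.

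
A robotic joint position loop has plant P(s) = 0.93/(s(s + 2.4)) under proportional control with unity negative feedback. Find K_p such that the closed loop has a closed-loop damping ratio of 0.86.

K_p = 2.09

Closed-loop characteristic equation: s² + 2.4s + K_p·0.93 = 0.
So ω_n = √(0.93K_p) and 2ζω_n = 2.4, giving ζ = 2.4/(2√(0.93K_p)).
Setting ζ = 0.86: √(0.93K_p) = 2.4/(2·0.86) = 1.395, so K_p = 1.947/0.93 = 2.09.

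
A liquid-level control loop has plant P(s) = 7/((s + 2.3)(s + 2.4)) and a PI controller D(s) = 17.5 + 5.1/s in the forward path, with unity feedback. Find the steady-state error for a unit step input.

The open loop D(s)P(s) has a pole at the origin (type 1), so the static position error constant is infinite and e_ss = 1/(1+∞) = 0.

0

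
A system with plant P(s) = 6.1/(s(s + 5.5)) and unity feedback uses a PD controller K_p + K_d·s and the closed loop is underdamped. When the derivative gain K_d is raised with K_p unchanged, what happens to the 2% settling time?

decrease

Characteristic equation s² + (5.5 + 6.1K_d)s + 6.1K_p = 0: raising K_d increases ζω_n = (5.5+6.1K_d)/2 while the loop stays underdamped, so T_s ≈ 4/(ζω_n) decreases.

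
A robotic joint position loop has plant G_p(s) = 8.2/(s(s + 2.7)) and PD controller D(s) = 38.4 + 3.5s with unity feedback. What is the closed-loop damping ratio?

ζ = 0.885

Forward path: (38.4 + 3.5s)·8.2/(s(s+2.7)). The closed-loop characteristic equation is s² + (2.7 + 8.2·3.5)s + 8.2·38.4 = 0.
That is s² + 31.4s + 314.9 = 0, so ω_n = 17.74 rad/s and ζ = 31.4/(2·17.74) = 0.8848.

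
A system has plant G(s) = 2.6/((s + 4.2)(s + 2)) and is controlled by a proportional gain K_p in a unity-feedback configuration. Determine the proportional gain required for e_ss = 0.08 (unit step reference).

Steady-state error for a unit step on this type-0 loop is 1/(1 + K_p·G(0)).
G(0) = 0.3095. Require 1/(1 + K_p·0.3095) = 0.08, so 1 + 0.3095·K_p = 12.5.
K_p = (12.5 − 1)/0.3095 = 37.2.

K_p = 37.2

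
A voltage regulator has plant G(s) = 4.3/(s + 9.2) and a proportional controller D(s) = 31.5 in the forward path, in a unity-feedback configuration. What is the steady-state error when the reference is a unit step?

0.0636

The loop is type 0. Static position error constant K_pos = D(0)·G(0) = 31.5·0.4674 = 14.72.
Steady-state error to a unit step: e_ss = 1/(1+K_pos) = 1/15.72 = 0.0636.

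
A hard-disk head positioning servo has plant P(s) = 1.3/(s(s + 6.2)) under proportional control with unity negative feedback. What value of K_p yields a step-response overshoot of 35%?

From %OS = 100·exp(−πζ/√(1−ζ²)) = 35%, ζ = −ln(0.35)/√(π²+ln²(0.35)) = 0.3169.
Characteristic equation s² + 6.2s + 1.3K_p = 0 gives ζ = 6.2/(2√(1.3K_p)).
Setting ζ = 0.3169: √(1.3K_p) = 6.2/(2·0.3169) = 9.781, so K_p = 95.67/1.3 = 73.6.

K_p = 73.6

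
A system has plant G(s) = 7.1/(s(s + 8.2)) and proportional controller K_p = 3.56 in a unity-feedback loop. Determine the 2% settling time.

T_s ≈ 0.976 s

From 1 + K_pG(s) = 0: s² + 8.2s + 25.28 = 0 ⇒ ω_n = 5.028, ζ = 0.8155.
2% settling time T_s ≈ 4/(ζω_n) = 4/4.1 = 0.976 s.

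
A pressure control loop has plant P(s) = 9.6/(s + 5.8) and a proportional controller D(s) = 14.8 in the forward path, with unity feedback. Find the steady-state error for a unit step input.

The loop is type 0. Static position error constant K_pos = D(0)·P(0) = 14.8·1.655 = 24.5.
Steady-state error to a unit step: e_ss = 1/(1+K_pos) = 1/25.5 = 0.0392.

0.0392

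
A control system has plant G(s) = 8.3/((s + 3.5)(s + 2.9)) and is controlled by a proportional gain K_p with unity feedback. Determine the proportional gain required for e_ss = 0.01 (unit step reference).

K_p = 121

For a type-0 loop with proportional control, e_ss = 1/(1 + K_p·G(0)).
G(0) = 0.8177. Require 1/(1 + K_p·0.8177) = 0.01, so 1 + 0.8177·K_p = 100.
K_p = (100 − 1)/0.8177 = 121.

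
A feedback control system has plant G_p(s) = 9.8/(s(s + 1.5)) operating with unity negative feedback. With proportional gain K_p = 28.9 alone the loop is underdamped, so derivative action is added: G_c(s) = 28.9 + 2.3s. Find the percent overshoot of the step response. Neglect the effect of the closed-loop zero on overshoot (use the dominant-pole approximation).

Forward path: (28.9 + 2.3s)·9.8/(s(s+1.5)). The closed-loop characteristic equation is s² + (1.5 + 9.8·2.3)s + 9.8·28.9 = 0.
That is s² + 24.04s + 283.2 = 0, so ω_n = 16.83 rad/s and ζ = 24.04/(2·16.83) = 0.7142.
%OS = 100·exp(−πζ/√(1−ζ²)) = 4.05%.

4.05%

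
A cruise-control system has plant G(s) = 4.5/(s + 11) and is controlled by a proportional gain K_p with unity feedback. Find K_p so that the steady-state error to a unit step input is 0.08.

K_p = 28.1

For a type-0 loop with proportional control, e_ss = 1/(1 + K_p·G(0)).
G(0) = 0.4091. Require 1/(1 + K_p·0.4091) = 0.08, so 1 + 0.4091·K_p = 12.5.
K_p = (12.5 − 1)/0.4091 = 28.1.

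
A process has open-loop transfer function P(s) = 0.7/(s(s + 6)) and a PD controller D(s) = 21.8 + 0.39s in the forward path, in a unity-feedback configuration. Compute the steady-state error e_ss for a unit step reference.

0

The open loop D(s)P(s) has a pole at the origin (type 1), so the static position error constant is infinite and e_ss = 1/(1+∞) = 0.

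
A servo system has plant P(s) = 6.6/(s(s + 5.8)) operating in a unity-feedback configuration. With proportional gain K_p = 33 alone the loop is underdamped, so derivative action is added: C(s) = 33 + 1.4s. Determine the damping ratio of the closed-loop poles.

ζ = 0.51

Forward path: (33 + 1.4s)·6.6/(s(s+5.8)). The closed-loop characteristic equation is s² + (5.8 + 6.6·1.4)s + 6.6·33 = 0.
That is s² + 15.04s + 217.8 = 0, so ω_n = 14.76 rad/s and ζ = 15.04/(2·14.76) = 0.5096.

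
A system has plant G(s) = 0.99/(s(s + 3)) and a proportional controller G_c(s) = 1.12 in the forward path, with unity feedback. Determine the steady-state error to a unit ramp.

2.71

The loop has one pole at the origin (type 1). Velocity error constant K_v = lim_{s→0} s·G_c(s)G(s) = 1.12·0.99/3 = 0.3696.
Steady-state error to a unit ramp: e_ss = 1/K_v = 2.71.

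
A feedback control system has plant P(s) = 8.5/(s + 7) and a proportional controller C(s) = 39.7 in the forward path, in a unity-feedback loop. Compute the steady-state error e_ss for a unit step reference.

The loop is type 0. Static position error constant K_pos = C(0)·P(0) = 39.7·1.214 = 48.21.
Steady-state error to a unit step: e_ss = 1/(1+K_pos) = 1/49.21 = 0.0203.

0.0203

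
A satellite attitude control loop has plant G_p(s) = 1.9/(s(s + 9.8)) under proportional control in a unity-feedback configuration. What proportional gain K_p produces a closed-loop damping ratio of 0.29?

Closed-loop characteristic equation: s² + 9.8s + K_p·1.9 = 0.
So ω_n = √(1.9K_p) and 2ζω_n = 9.8, giving ζ = 9.8/(2√(1.9K_p)).
Setting ζ = 0.29: √(1.9K_p) = 9.8/(2·0.29) = 16.9, so K_p = 285.5/1.9 = 150.

K_p = 150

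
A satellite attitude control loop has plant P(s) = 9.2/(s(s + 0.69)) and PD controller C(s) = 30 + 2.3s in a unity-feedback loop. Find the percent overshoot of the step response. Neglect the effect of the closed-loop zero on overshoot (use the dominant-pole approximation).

Forward path: (30 + 2.3s)·9.2/(s(s+0.69)). The closed-loop characteristic equation is s² + (0.69 + 9.2·2.3)s + 9.2·30 = 0.
That is s² + 21.85s + 276 = 0, so ω_n = 16.61 rad/s and ζ = 21.85/(2·16.61) = 0.6576.
%OS = 100·exp(−πζ/√(1−ζ²)) = 6.44%.

6.44%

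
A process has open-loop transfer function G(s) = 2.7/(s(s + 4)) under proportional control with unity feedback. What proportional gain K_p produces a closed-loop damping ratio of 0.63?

K_p = 3.73

Closed-loop characteristic equation: s² + 4s + K_p·2.7 = 0.
So ω_n = √(2.7K_p) and 2ζω_n = 4, giving ζ = 4/(2√(2.7K_p)).
Setting ζ = 0.63: √(2.7K_p) = 4/(2·0.63) = 3.175, so K_p = 10.08/2.7 = 3.73.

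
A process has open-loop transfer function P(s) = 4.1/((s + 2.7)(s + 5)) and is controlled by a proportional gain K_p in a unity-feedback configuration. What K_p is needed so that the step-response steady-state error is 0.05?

The loop is type 0, so e_ss(step) = 1/(1 + K_pos) with K_pos = K_p·P(0).
P(0) = 0.3037. Require 1/(1 + K_p·0.3037) = 0.05, so 1 + 0.3037·K_p = 20.
K_p = (20 − 1)/0.3037 = 62.6.

K_p = 62.6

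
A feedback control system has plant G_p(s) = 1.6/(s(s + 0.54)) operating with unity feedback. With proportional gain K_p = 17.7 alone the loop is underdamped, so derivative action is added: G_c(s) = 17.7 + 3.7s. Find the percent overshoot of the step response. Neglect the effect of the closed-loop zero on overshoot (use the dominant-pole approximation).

Forward path: (17.7 + 3.7s)·1.6/(s(s+0.54)). The closed-loop characteristic equation is s² + (0.54 + 1.6·3.7)s + 1.6·17.7 = 0.
That is s² + 6.46s + 28.32 = 0, so ω_n = 5.322 rad/s and ζ = 6.46/(2·5.322) = 0.607.
%OS = 100·exp(−πζ/√(1−ζ²)) = 9.08%.

9.08%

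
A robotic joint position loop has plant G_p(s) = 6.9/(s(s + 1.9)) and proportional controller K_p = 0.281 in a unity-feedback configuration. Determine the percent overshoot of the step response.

5.33%

Closed-loop characteristic equation: s² + 1.9s + 1.939 = 0, so ω_n = 1.392 rad/s and ζ = 1.9/(2·1.392) = 0.6823.
%OS = 100·exp(−πζ/√(1−ζ²)) = 100·exp(−π·0.6823/√0.5345) = 5.33%.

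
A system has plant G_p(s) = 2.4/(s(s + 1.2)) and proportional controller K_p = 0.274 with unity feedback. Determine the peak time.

From 1 + K_pG_p(s) = 0: s² + 1.2s + 0.6576 = 0 ⇒ ω_n = 0.8109, ζ = 0.7399.
Damped frequency ω_d = ω_n√(1−ζ²) = 0.5455 rad/s, so peak time T_p = π/ω_d = 5.76 s.

T_p = 5.76 s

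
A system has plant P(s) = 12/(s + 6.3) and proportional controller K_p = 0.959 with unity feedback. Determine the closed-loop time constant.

Closed-loop transfer function: T(s) = K_p·P(s)/(1 + K_p·P(s)) = 11.51/(s + 6.3 + 11.51) = 11.51/(s + 17.81).
Time constant τ = 1/17.81 = 0.0562 s.

τ = 0.0562 s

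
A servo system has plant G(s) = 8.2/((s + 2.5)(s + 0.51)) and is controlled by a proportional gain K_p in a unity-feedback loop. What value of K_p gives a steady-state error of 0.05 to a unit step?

Steady-state error for a unit step on this type-0 loop is 1/(1 + K_p·G(0)).
G(0) = 6.431. Require 1/(1 + K_p·6.431) = 0.05, so 1 + 6.431·K_p = 20.
K_p = (20 − 1)/6.431 = 2.95.

K_p = 2.95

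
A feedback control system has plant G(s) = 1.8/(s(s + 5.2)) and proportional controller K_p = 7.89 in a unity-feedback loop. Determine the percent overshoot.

5.01%

The closed-loop denominator s² + 5.2s + 14.2 gives ω_n = √14.2 = 3.769 and ζ = 5.2/(2ω_n) = 0.6899.
%OS = 100·exp(−πζ/√(1−ζ²)) = 100·exp(−π·0.6899/√0.524) = 5.01%.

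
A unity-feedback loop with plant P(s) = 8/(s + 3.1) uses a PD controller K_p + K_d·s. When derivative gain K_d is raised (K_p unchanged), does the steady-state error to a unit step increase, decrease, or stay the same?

unchanged

At s = 0 the derivative term contributes nothing: C(0) = K_p regardless of K_d, so K_pos = K_p·P(0) and e_ss are unchanged.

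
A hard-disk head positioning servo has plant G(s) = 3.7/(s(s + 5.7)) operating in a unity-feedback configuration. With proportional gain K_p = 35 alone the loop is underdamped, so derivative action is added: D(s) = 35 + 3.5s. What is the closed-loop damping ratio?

Forward path: (35 + 3.5s)·3.7/(s(s+5.7)). The closed-loop characteristic equation is s² + (5.7 + 3.7·3.5)s + 3.7·35 = 0.
That is s² + 18.65s + 129.5 = 0, so ω_n = 11.38 rad/s and ζ = 18.65/(2·11.38) = 0.8194.

ζ = 0.819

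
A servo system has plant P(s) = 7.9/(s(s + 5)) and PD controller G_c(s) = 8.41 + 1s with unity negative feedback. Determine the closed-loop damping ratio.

ζ = 0.791

Forward path: (8.41 + 1s)·7.9/(s(s+5)). The closed-loop characteristic equation is s² + (5 + 7.9·1)s + 7.9·8.41 = 0.
That is s² + 12.9s + 66.44 = 0, so ω_n = 8.151 rad/s and ζ = 12.9/(2·8.151) = 0.7913.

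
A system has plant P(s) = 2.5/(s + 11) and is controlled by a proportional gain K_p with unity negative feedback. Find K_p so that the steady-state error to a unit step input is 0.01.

K_p = 436

Steady-state error for a unit step on this type-0 loop is 1/(1 + K_p·P(0)).
P(0) = 0.2273. Require 1/(1 + K_p·0.2273) = 0.01, so 1 + 0.2273·K_p = 100.
K_p = (100 − 1)/0.2273 = 436.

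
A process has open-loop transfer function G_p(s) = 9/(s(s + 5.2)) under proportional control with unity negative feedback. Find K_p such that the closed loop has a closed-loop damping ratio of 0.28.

K_p = 9.58

Closed-loop characteristic equation: s² + 5.2s + K_p·9 = 0.
So ω_n = √(9K_p) and 2ζω_n = 5.2, giving ζ = 5.2/(2√(9K_p)).
Setting ζ = 0.28: √(9K_p) = 5.2/(2·0.28) = 9.286, so K_p = 86.22/9 = 9.58.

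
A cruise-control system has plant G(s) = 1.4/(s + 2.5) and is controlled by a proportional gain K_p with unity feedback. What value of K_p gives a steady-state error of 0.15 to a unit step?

K_p = 10.1

Steady-state error for a unit step on this type-0 loop is 1/(1 + K_p·G(0)).
G(0) = 0.56. Require 1/(1 + K_p·0.56) = 0.15, so 1 + 0.56·K_p = 6.667.
K_p = (6.667 − 1)/0.56 = 10.1.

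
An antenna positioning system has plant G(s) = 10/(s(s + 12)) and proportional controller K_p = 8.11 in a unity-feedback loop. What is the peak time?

Closed-loop characteristic equation: s² + 12s + 81.1 = 0, so ω_n = 9.006 rad/s and ζ = 12/(2·9.006) = 0.6663.
Damped frequency ω_d = ω_n√(1−ζ²) = 6.716 rad/s, so peak time T_p = π/ω_d = 0.468 s.

T_p = 0.468 s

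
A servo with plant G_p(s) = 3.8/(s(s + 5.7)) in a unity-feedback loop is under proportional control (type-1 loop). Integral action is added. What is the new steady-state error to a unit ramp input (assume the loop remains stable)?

The integrator raises the loop to type 2, so K_v → ∞ and e_ss to a ramp is zero.

0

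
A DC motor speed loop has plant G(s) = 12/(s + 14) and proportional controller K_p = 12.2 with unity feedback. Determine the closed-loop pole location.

s = -160.4

Closed-loop transfer function: T(s) = K_p·G(s)/(1 + K_p·G(s)) = 146.4/(s + 14 + 146.4) = 146.4/(s + 160.4).
The closed-loop pole is at s = −160.4.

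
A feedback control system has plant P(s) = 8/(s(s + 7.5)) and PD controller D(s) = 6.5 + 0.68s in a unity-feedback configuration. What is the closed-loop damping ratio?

Forward path: (6.5 + 0.68s)·8/(s(s+7.5)). The closed-loop characteristic equation is s² + (7.5 + 8·0.68)s + 8·6.5 = 0.
That is s² + 12.94s + 52 = 0, so ω_n = 7.211 rad/s and ζ = 12.94/(2·7.211) = 0.8972.

ζ = 0.897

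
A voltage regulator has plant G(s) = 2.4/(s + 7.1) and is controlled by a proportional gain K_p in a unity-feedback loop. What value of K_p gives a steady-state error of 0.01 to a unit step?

K_p = 293

Steady-state error for a unit step on this type-0 loop is 1/(1 + K_p·G(0)).
G(0) = 0.338. Require 1/(1 + K_p·0.338) = 0.01, so 1 + 0.338·K_p = 100.
K_p = (100 − 1)/0.338 = 293.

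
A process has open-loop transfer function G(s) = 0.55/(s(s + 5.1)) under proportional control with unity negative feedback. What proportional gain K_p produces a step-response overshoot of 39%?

From %OS = 100·exp(−πζ/√(1−ζ²)) = 39%, ζ = −ln(0.39)/√(π²+ln²(0.39)) = 0.2871.
Characteristic equation s² + 5.1s + 0.55K_p = 0 gives ζ = 5.1/(2√(0.55K_p)).
Setting ζ = 0.2871: √(0.55K_p) = 5.1/(2·0.2871) = 8.882, so K_p = 78.89/0.55 = 143.

K_p = 143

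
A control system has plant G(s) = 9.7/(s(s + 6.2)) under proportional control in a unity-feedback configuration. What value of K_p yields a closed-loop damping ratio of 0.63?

K_p = 2.5

Closed-loop characteristic equation: s² + 6.2s + K_p·9.7 = 0.
So ω_n = √(9.7K_p) and 2ζω_n = 6.2, giving ζ = 6.2/(2√(9.7K_p)).
Setting ζ = 0.63: √(9.7K_p) = 6.2/(2·0.63) = 4.921, so K_p = 24.21/9.7 = 2.5.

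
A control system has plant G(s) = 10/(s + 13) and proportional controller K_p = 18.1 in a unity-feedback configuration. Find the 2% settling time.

Closed-loop transfer function: T(s) = K_p·G(s)/(1 + K_p·G(s)) = 181/(s + 13 + 181) = 181/(s + 194).
Time constant τ = 1/194 = 0.005155 s, so the 2% settling time is about 4τ = 0.0206 s.

T_s ≈ 0.0206 s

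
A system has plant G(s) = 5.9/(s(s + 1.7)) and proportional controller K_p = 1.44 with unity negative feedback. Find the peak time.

T_p = 1.13 s

From 1 + K_pG(s) = 0: s² + 1.7s + 8.496 = 0 ⇒ ω_n = 2.915, ζ = 0.2916.
Damped frequency ω_d = ω_n√(1−ζ²) = 2.788 rad/s, so peak time T_p = π/ω_d = 1.13 s.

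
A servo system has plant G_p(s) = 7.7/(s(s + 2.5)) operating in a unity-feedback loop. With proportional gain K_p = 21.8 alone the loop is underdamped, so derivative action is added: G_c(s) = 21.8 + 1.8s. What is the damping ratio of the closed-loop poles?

ζ = 0.631

Forward path: (21.8 + 1.8s)·7.7/(s(s+2.5)). The closed-loop characteristic equation is s² + (2.5 + 7.7·1.8)s + 7.7·21.8 = 0.
That is s² + 16.36s + 167.9 = 0, so ω_n = 12.96 rad/s and ζ = 16.36/(2·12.96) = 0.6314.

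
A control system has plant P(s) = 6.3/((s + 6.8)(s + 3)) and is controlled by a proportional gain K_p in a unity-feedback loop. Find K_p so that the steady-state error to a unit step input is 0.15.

Steady-state error for a unit step on this type-0 loop is 1/(1 + K_p·P(0)).
P(0) = 0.3088. Require 1/(1 + K_p·0.3088) = 0.15, so 1 + 0.3088·K_p = 6.667.
K_p = (6.667 − 1)/0.3088 = 18.3.

K_p = 18.3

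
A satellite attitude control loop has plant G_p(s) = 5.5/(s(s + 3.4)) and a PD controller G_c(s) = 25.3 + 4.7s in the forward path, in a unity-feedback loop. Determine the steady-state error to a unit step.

0

The open loop G_c(s)G_p(s) has a pole at the origin (type 1), so the static position error constant is infinite and e_ss = 1/(1+∞) = 0.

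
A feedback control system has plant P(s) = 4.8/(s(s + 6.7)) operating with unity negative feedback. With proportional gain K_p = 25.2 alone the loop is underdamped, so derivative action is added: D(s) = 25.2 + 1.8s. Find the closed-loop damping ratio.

Forward path: (25.2 + 1.8s)·4.8/(s(s+6.7)). The closed-loop characteristic equation is s² + (6.7 + 4.8·1.8)s + 4.8·25.2 = 0.
That is s² + 15.34s + 121 = 0, so ω_n = 11 rad/s and ζ = 15.34/(2·11) = 0.6974.

ζ = 0.697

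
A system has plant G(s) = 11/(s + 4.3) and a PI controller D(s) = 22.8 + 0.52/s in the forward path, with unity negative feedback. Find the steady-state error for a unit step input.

The open loop D(s)G(s) has a pole at the origin (type 1), so the static position error constant is infinite and e_ss = 1/(1+∞) = 0.

0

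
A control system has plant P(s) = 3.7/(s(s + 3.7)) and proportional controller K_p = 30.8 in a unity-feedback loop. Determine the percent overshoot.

57.5%

Closed-loop characteristic equation: s² + 3.7s + 114 = 0, so ω_n = 10.68 rad/s and ζ = 3.7/(2·10.68) = 0.1733.
%OS = 100·exp(−πζ/√(1−ζ²)) = 100·exp(−π·0.1733/√0.97) = 57.5%.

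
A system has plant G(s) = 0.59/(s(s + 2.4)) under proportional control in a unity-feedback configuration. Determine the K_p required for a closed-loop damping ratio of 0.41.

Closed-loop characteristic equation: s² + 2.4s + K_p·0.59 = 0.
So ω_n = √(0.59K_p) and 2ζω_n = 2.4, giving ζ = 2.4/(2√(0.59K_p)).
Setting ζ = 0.41: √(0.59K_p) = 2.4/(2·0.41) = 2.927, so K_p = 8.566/0.59 = 14.5.

K_p = 14.5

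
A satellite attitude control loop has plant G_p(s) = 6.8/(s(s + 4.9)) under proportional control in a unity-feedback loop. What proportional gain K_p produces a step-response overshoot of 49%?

K_p = 18

From %OS = 100·exp(−πζ/√(1−ζ²)) = 49%, ζ = −ln(0.49)/√(π²+ln²(0.49)) = 0.2214.
Characteristic equation s² + 4.9s + 6.8K_p = 0 gives ζ = 4.9/(2√(6.8K_p)).
Setting ζ = 0.2214: √(6.8K_p) = 4.9/(2·0.2214) = 11.06, so K_p = 122.4/6.8 = 18.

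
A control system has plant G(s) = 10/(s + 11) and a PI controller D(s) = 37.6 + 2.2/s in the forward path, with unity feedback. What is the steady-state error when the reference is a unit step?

The open loop D(s)G(s) has a pole at the origin (type 1), so the static position error constant is infinite and e_ss = 1/(1+∞) = 0.

0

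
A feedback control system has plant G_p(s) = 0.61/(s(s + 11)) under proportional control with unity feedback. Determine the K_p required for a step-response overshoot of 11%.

From %OS = 100·exp(−πζ/√(1−ζ²)) = 11%, ζ = −ln(0.11)/√(π²+ln²(0.11)) = 0.5749.
Characteristic equation s² + 11s + 0.61K_p = 0 gives ζ = 11/(2√(0.61K_p)).
Setting ζ = 0.5749: √(0.61K_p) = 11/(2·0.5749) = 9.567, so K_p = 91.53/0.61 = 150.

K_p = 150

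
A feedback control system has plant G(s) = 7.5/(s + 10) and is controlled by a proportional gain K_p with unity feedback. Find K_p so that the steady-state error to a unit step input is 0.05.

Steady-state error for a unit step on this type-0 loop is 1/(1 + K_p·G(0)).
G(0) = 0.75. Require 1/(1 + K_p·0.75) = 0.05, so 1 + 0.75·K_p = 20.
K_p = (20 − 1)/0.75 = 25.3.

K_p = 25.3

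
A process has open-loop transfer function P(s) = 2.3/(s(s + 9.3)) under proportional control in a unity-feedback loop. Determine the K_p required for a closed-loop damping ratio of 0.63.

Closed-loop characteristic equation: s² + 9.3s + K_p·2.3 = 0.
So ω_n = √(2.3K_p) and 2ζω_n = 9.3, giving ζ = 9.3/(2√(2.3K_p)).
Setting ζ = 0.63: √(2.3K_p) = 9.3/(2·0.63) = 7.381, so K_p = 54.48/2.3 = 23.7.

K_p = 23.7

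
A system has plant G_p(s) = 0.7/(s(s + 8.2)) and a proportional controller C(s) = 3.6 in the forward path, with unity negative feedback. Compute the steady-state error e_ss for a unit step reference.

0

The open loop C(s)G_p(s) has a pole at the origin (type 1), so the static position error constant is infinite and e_ss = 1/(1+∞) = 0.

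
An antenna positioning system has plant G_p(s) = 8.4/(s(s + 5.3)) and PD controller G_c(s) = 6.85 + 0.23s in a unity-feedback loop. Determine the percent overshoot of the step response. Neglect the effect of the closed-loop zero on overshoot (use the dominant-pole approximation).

Forward path: (6.85 + 0.23s)·8.4/(s(s+5.3)). The closed-loop characteristic equation is s² + (5.3 + 8.4·0.23)s + 8.4·6.85 = 0.
That is s² + 7.232s + 57.54 = 0, so ω_n = 7.586 rad/s and ζ = 7.232/(2·7.586) = 0.4767.
%OS = 100·exp(−πζ/√(1−ζ²)) = 18.2%.

18.2%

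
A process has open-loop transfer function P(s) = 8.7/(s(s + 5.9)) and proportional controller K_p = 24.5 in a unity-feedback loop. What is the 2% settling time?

From 1 + K_pP(s) = 0: s² + 5.9s + 213.1 = 0 ⇒ ω_n = 14.6, ζ = 0.2021.
2% settling time T_s ≈ 4/(ζω_n) = 4/2.95 = 1.36 s.

T_s ≈ 1.36 s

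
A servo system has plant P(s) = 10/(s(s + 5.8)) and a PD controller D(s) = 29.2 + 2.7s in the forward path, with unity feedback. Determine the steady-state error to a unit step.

The open loop D(s)P(s) has a pole at the origin (type 1), so the static position error constant is infinite and e_ss = 1/(1+∞) = 0.

0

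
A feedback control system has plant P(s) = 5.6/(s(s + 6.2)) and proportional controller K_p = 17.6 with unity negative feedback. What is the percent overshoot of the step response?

35.6%

From 1 + K_pP(s) = 0: s² + 6.2s + 98.56 = 0 ⇒ ω_n = 9.928, ζ = 0.3123.
%OS = 100·exp(−πζ/√(1−ζ²)) = 100·exp(−π·0.3123/√0.9025) = 35.6%.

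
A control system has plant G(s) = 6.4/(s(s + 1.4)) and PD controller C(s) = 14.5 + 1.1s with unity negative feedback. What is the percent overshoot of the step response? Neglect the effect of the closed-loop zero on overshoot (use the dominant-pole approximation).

Forward path: (14.5 + 1.1s)·6.4/(s(s+1.4)). The closed-loop characteristic equation is s² + (1.4 + 6.4·1.1)s + 6.4·14.5 = 0.
That is s² + 8.44s + 92.8 = 0, so ω_n = 9.633 rad/s and ζ = 8.44/(2·9.633) = 0.4381.
%OS = 100·exp(−πζ/√(1−ζ²)) = 21.6%.

21.6%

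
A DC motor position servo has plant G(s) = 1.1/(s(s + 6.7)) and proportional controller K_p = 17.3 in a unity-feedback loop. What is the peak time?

The closed-loop denominator s² + 6.7s + 19.03 gives ω_n = √19.03 = 4.362 and ζ = 6.7/(2ω_n) = 0.7679.
Damped frequency ω_d = ω_n√(1−ζ²) = 2.794 rad/s, so peak time T_p = π/ω_d = 1.12 s.

T_p = 1.12 s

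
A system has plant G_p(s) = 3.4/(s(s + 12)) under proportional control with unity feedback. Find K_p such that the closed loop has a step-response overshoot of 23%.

K_p = 59

From %OS = 100·exp(−πζ/√(1−ζ²)) = 23%, ζ = −ln(0.23)/√(π²+ln²(0.23)) = 0.4237.
Characteristic equation s² + 12s + 3.4K_p = 0 gives ζ = 12/(2√(3.4K_p)).
Setting ζ = 0.4237: √(3.4K_p) = 12/(2·0.4237) = 14.16, so K_p = 200.5/3.4 = 59.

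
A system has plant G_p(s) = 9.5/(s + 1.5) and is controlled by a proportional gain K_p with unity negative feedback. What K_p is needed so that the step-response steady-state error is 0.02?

K_p = 7.74

The loop is type 0, so e_ss(step) = 1/(1 + K_pos) with K_pos = K_p·G_p(0).
G_p(0) = 6.333. Require 1/(1 + K_p·6.333) = 0.02, so 1 + 6.333·K_p = 50.
K_p = (50 − 1)/6.333 = 7.74.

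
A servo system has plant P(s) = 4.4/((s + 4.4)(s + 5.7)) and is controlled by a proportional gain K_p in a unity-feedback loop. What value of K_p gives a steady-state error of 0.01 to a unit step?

For a type-0 loop with proportional control, e_ss = 1/(1 + K_p·P(0)).
P(0) = 0.1754. Require 1/(1 + K_p·0.1754) = 0.01, so 1 + 0.1754·K_p = 100.
K_p = (100 − 1)/0.1754 = 564.

K_p = 564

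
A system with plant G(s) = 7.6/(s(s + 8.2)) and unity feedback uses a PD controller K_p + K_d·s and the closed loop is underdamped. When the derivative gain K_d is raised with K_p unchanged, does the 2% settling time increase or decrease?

decrease

Characteristic equation s² + (8.2 + 7.6K_d)s + 7.6K_p = 0: raising K_d increases ζω_n = (8.2+7.6K_d)/2 while the loop stays underdamped, so T_s ≈ 4/(ζω_n) decreases.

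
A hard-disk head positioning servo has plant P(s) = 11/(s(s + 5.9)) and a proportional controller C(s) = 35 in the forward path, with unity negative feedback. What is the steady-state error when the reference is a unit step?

0

The open loop C(s)P(s) has a pole at the origin (type 1), so the static position error constant is infinite and e_ss = 1/(1+∞) = 0.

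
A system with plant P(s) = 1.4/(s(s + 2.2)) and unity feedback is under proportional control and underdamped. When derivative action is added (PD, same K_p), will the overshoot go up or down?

decrease

The derivative term adds K·K_d to the s-coefficient of the characteristic equation, raising 2ζω_n while ω_n is unchanged; ζ increases, so overshoot decreases.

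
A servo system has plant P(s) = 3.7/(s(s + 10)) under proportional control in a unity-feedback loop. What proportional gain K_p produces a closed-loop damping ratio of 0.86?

Closed-loop characteristic equation: s² + 10s + K_p·3.7 = 0.
So ω_n = √(3.7K_p) and 2ζω_n = 10, giving ζ = 10/(2√(3.7K_p)).
Setting ζ = 0.86: √(3.7K_p) = 10/(2·0.86) = 5.814, so K_p = 33.8/3.7 = 9.14.

K_p = 9.14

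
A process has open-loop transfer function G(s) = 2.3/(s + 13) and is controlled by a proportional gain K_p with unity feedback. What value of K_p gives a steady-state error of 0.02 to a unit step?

The loop is type 0, so e_ss(step) = 1/(1 + K_pos) with K_pos = K_p·G(0).
G(0) = 0.1769. Require 1/(1 + K_p·0.1769) = 0.02, so 1 + 0.1769·K_p = 50.
K_p = (50 − 1)/0.1769 = 277.

K_p = 277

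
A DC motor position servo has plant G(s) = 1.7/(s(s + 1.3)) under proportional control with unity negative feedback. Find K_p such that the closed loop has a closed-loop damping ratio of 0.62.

Closed-loop characteristic equation: s² + 1.3s + K_p·1.7 = 0.
So ω_n = √(1.7K_p) and 2ζω_n = 1.3, giving ζ = 1.3/(2√(1.7K_p)).
Setting ζ = 0.62: √(1.7K_p) = 1.3/(2·0.62) = 1.048, so K_p = 1.099/1.7 = 0.647.

K_p = 0.647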